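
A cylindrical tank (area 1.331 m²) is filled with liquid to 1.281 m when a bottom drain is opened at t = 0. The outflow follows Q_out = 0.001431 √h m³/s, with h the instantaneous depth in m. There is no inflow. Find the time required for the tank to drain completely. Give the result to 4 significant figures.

2105 s

With no inflow, A dh/dt = −0.001431 √h.
∫ h^(−1/2) dh = −(0.001431/A) ∫ dt, giving 2√h = 2√h₀ − (0.001431/A) t.
Set h = 0: 2√h₀ = (0.001431/A) t_empty ⇒ t_empty = 2A√h₀/0.001431.
t_empty = 2·1.331·√1.281/0.001431 = 2.66200·1.13181/0.001431 = 2105.44 s.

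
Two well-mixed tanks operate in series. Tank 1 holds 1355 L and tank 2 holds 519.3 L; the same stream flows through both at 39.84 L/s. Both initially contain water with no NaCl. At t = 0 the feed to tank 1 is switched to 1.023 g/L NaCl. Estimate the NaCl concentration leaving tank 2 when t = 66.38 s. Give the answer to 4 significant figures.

Each tank obeys Vᵢ dCᵢ/dt = Q(Cᵢ₋₁ − Cᵢ), so τᵢ = Vᵢ/Q.
τ₁ = 1355/39.84 = 34.0110 s; τ₂ = 519.3/39.84 = 13.0346 s.
Solving the cascade with C₁(0)=C₂(0)=0 gives C₂(t) = C_in[1 − (τ₁ e^(−t/τ₁) − τ₂ e^(−t/τ₂))/(τ₁ − τ₂)].
At t = 66.38: e^(−t/τ₁) = 0.142030, e^(−t/τ₂) = 0.00614212.
C₂ = 1.023·[1 − (34.0110·0.142030 − 13.0346·0.00614212)/(20.9764)] = 1.023·0.773530 = 0.791322 g/L.

0.7913 g/L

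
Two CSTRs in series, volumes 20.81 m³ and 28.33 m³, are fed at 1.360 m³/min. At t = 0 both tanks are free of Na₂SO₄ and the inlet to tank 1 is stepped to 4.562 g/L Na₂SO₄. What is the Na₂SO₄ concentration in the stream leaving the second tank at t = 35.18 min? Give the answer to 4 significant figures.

Species balance on tank i: dCᵢ/dt = (Cᵢ₋₁ − Cᵢ)/τᵢ with τᵢ = Vᵢ/Q.
τ₁ = 20.81/1.360 = 15.3015 min; τ₂ = 28.33/1.360 = 20.8309 min.
Tank 1: C₁ = C_in(1 − e^(−t/τ₁)). Tank 2 (τ₁ ≠ τ₂): C₂ = C_in[1 − (τ₁ e^(−t/τ₁) − τ₂ e^(−t/τ₂))/(τ₁ − τ₂)].
At t = 35.18: e^(−t/τ₁) = 0.100347, e^(−t/τ₂) = 0.184734.
C₂ = 4.562·[1 − (15.3015·0.100347 − 20.8309·0.184734)/(-5.52941)] = 4.562·0.581742 = 2.65391 g/L.

2.654 g/L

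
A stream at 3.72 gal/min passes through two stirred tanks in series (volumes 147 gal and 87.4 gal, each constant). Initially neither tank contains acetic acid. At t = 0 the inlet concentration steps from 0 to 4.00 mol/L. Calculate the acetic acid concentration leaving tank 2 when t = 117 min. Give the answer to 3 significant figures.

3.53 mol/L

Time constants: τᵢ = Vᵢ/Q for each well-mixed tank.
τ₁ = 147/3.72 = 39.516 min; τ₂ = 87.4/3.72 = 23.495 min.
Tank 1: C₁ = C_in(1 − e^(−t/τ₁)). Tank 2 (τ₁ ≠ τ₂): C₂ = C_in[1 − (τ₁ e^(−t/τ₁) − τ₂ e^(−t/τ₂))/(τ₁ − τ₂)].
At t = 117: e^(−t/τ₁) = 0.051777, e^(−t/τ₂) = 0.0068750.
C₂ = 4.00·[1 − (39.516·0.051777 − 23.495·0.0068750)/(16.022)] = 4.00·0.88238 = 3.5295 mol/L.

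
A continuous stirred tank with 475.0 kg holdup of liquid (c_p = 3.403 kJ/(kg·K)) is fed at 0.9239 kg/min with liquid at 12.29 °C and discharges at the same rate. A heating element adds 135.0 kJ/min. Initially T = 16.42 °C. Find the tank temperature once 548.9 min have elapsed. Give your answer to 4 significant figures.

41.89 °C

Unsteady energy balance on the tank contents: M c_p dT/dt = ṁ c_p (T_in − T) + 135.0.
Rearrange: dT/dt = (T_ss − T)/τ with τ = M/ṁ = 514.125 min and T_ss = T_in + Q̇/(ṁ c_p) = 55.2285 °C.
Integrating: T(t) = T_ss + (T₀ − T_ss) e^(−t/τ).
T(548.9) = 55.2285 + (-38.8085)·e^(−548.9/514.125) = 55.2285 + (-38.8085)·0.343819 = 41.8854 °C.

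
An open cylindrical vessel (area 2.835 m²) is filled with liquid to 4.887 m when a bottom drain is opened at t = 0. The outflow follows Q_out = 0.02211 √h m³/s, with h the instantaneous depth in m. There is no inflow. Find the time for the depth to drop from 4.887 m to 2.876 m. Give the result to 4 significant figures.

With no inflow, A dh/dt = −0.02211 √h.
∫ h^(−1/2) dh = −(0.02211/A) ∫ dt, giving 2√h = 2√h₀ − (0.02211/A) t.
t = 2A(√h₀ − √h)/0.02211 = 2·2.835·(√4.887 − √2.876)/0.02211
  = 5.67000 × (2.21066 − 1.69588) / 0.02211 = 132.012 s.

132.0 s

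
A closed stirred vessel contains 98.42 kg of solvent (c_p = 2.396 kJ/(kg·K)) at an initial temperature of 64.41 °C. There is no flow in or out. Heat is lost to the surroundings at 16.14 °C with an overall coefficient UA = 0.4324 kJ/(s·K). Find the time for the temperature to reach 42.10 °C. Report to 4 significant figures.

338.3 s

M c_p dT/dt = −UA(T − T_amb).
τ = M c_p/UA = 545.362 s; T_ss = T_amb = 16.1400 °C.
T(t) = T_ss + (T₀ − T_ss)e^(−t/τ); set T = 42.10:
t = −τ ln[(T − T_ss)/(T₀ − T_ss)] = −545.362 · ln(0.537808) = 338.262 s.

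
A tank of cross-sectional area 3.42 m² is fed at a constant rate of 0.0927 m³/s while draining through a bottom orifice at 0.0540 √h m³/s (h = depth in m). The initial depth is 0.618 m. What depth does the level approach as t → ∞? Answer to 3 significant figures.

Level balance: A dh/dt = 0.0927 − 0.0540 √h. Setting dh/dt = 0:
Q_in = 0.0540 √h_ss ⇒ √h_ss = 0.0927/0.0540 = 1.7167.
h_ss = 1.7167² = 2.9469 m. (Since h₀ = 0.618 m < h_ss, the level will rise toward this value.)

2.95 m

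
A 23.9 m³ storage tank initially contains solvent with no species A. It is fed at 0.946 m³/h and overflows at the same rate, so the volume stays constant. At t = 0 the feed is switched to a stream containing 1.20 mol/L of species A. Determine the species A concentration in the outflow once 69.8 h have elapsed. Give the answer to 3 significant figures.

1.12 mol/L

Transient balance on the dissolved component: V dC/dt = Q(C_in − C).
So dC/dt = (C_in − C)/τ with τ = V/Q = 23.9/0.946 = 25.264 h.
This is linear first-order; C(t) = C_in + (C₀ − C_in) e^(−t/τ).
C(69.8) = 1.20 + (0 − 1.20)·e^(−69.8/25.264) = 1.20 + (-1.2000)·0.063115 = 1.1243 mol/L.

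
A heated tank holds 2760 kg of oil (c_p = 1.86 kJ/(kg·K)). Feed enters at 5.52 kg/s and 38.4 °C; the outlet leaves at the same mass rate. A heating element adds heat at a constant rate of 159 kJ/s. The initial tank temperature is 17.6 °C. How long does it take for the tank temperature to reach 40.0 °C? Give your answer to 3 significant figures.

First-law balance (no shaft work): M c_p dT/dt = ṁ c_p (T_in − T) + 159.
τ = M/ṁ = 500.00 s; T_ss = T_in + Q̇/(ṁ c_p) = 53.886 °C.
T(t) = T_ss + (T₀ − T_ss) e^(−t/τ). Set T = 40.0:
e^(−t/τ) = (40.0 − 53.886)/(17.6 − 53.886) = 0.38269
t = −500.00 · ln(0.38269) = 480.27 s.

480 s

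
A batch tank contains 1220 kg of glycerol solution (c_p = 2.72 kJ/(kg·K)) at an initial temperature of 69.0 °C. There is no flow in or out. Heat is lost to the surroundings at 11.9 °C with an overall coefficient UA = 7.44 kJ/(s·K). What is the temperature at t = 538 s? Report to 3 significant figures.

29.0 °C

Unsteady energy balance on the tank contents: M c_p dT/dt = −UA(T − T_amb).
dT/dt = (T_ss − T)/τ with T_ss = T_amb = 11.900 °C, τ = M c_p/UA = 1220·2.72/7.44 = 446.02 s.
Integrating: T(t) = T_ss + (T₀ − T_ss) e^(−t/τ).
T(538) = 11.900 + (57.100)·0.29933 = 28.992 °C.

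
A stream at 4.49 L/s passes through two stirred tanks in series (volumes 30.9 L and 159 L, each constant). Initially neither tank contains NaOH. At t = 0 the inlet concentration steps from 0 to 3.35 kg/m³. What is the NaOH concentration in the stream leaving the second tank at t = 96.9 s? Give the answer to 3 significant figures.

3.08 kg/m³

Each tank obeys Vᵢ dCᵢ/dt = Q(Cᵢ₋₁ − Cᵢ), so τᵢ = Vᵢ/Q.
τ₁ = 30.9/4.49 = 6.8820 s; τ₂ = 159/4.49 = 35.412 s.
Solving the cascade with C₁(0)=C₂(0)=0 gives C₂(t) = C_in[1 − (τ₁ e^(−t/τ₁) − τ₂ e^(−t/τ₂))/(τ₁ − τ₂)].
At t = 96.9: e^(−t/τ₁) = 7.6737e-07, e^(−t/τ₂) = 0.064806.
C₂ = 3.35·[1 − (6.8820·7.6737e-07 − 35.412·0.064806)/(-28.530)] = 3.35·0.91956 = 3.0805 kg/m³.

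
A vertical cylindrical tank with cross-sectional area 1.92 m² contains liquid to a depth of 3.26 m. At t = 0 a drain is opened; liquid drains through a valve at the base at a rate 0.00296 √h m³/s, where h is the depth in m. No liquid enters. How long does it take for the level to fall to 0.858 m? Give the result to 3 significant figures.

A dh/dt = −Q_out = −0.00296 √h.
Separate and integrate: 2(√h − √h₀) = −(0.00296/A) t.
t = 2A(√h₀ − √h)/0.00296 = 2·1.92·(√3.26 − √0.858)/0.00296
  = 3.8400 × (1.8055 − 0.92628) / 0.00296 = 1140.7 s.

1140 s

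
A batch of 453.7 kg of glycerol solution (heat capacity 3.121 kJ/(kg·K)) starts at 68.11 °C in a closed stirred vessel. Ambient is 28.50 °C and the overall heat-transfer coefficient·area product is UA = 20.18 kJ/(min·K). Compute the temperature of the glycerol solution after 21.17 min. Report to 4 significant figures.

M c_p dT/dt = −UA(T − T_amb).
dT/dt = (T_ss − T)/τ with T_ss = T_amb = 28.5000 °C, τ = M c_p/UA = 453.7·3.121/20.18 = 70.1684 min.
Integrating: T(t) = T_ss + (T₀ − T_ss) e^(−t/τ).
T(21.17) = 28.5000 + (39.6100)·0.739558 = 57.7939 °C.

57.79 °C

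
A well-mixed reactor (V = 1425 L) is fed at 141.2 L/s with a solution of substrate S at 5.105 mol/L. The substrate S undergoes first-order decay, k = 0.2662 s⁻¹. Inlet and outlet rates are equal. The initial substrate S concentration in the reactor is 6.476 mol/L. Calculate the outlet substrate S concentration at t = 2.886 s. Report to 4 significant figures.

3.159 mol/L

Species balance: V dC/dt = Q C_in − Q C − k V C.
dC/dt = (Q/V) C_in − (Q/V + k) C; effective rate a = Q/V + k = 0.0990877 + 0.2662 = 0.365288 s⁻¹.
C_ss = Q C_in/(Q + kV) = 1.38478 mol/L; C(t) = C_ss + (C₀ − C_ss) e^(−a t).
C(2.886) = 1.38478 + (5.09122)·e^(−0.365288·2.886) = 1.38478 + (5.09122)·0.348464 = 3.15889 mol/L.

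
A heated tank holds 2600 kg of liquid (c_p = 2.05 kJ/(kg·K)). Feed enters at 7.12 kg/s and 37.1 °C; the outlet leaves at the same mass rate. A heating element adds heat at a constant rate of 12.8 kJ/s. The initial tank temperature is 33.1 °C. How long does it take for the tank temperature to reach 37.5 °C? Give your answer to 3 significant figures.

849 s

Heat balance on the well-mixed liquid: M c_p dT/dt = ṁ c_p (T_in − T) + 12.8.
τ = M/ṁ = 365.17 s; T_ss = T_in + Q̇/(ṁ c_p) = 37.977 °C.
T(t) = T_ss + (T₀ − T_ss) e^(−t/τ). Set T = 37.5:
e^(−t/τ) = (37.5 − 37.977)/(33.1 − 37.977) = 0.097797
t = −365.17 · ln(0.097797) = 848.97 s.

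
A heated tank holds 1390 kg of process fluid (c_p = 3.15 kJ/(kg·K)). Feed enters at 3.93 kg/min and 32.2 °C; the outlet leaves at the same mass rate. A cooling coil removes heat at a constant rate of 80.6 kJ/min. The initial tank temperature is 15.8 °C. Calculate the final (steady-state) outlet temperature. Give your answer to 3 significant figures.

25.7 °C

Energy balance: M c_p dT/dt = ṁ c_p (T_in − T) − 80.6.
At steady state dT/dt = 0 ⇒ T_ss = T_in − Q̇/(ṁ c_p) = 32.2 − 80.6/(3.93·3.15) = 25.689 °C.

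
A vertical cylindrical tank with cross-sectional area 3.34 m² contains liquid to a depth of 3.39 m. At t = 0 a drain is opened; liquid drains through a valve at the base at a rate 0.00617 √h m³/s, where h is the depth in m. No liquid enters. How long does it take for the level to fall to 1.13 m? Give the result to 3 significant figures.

843 s

Unsteady balance on liquid volume: A dh/dt = −0.00617 √h.
This is separable: 2 d(√h)/dt = −0.00617/A, so √h = √h₀ − (0.00617/(2A)) t.
t = 2A(√h₀ − √h)/0.00617 = 2·3.34·(√3.39 − √1.13)/0.00617
  = 6.6800 × (1.8412 − 1.0630) / 0.00617 = 842.50 s.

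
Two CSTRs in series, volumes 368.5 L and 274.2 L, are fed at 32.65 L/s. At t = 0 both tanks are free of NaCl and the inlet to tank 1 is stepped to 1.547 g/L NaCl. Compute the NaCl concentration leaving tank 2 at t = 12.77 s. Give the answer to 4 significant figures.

0.5803 g/L

Species balance on tank i: dCᵢ/dt = (Cᵢ₋₁ − Cᵢ)/τᵢ with τᵢ = Vᵢ/Q.
τ₁ = 368.5/32.65 = 11.2864 s; τ₂ = 274.2/32.65 = 8.39816 s.
Solving the cascade with C₁(0)=C₂(0)=0 gives C₂(t) = C_in[1 − (τ₁ e^(−t/τ₁) − τ₂ e^(−t/τ₂))/(τ₁ − τ₂)].
At t = 12.77: e^(−t/τ₁) = 0.322564, e^(−t/τ₂) = 0.218587.
C₂ = 1.547·[1 − (11.2864·0.322564 − 8.39816·0.218587)/(2.88821)] = 1.547·0.375097 = 0.580276 g/L.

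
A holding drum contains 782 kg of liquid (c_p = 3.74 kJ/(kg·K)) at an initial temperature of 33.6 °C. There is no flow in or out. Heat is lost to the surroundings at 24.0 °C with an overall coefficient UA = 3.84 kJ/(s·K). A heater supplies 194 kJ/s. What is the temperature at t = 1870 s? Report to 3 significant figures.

71.0 °C

Lumped-capacitance energy balance: M c_p dT/dt = UA(T_amb − T) + Q̇.
dT/dt = (T_ss − T)/τ with T_ss = T_amb + Q̇/UA = 24.0 + 194/3.84 = 74.521 °C, τ = M c_p/UA = 782·3.74/3.84 = 761.64 s.
This is linear first-order; T(t) = T_ss + (T₀ − T_ss) e^(−t/τ).
T(1870) = 74.521 + (-40.921)·0.085842 = 71.008 °C.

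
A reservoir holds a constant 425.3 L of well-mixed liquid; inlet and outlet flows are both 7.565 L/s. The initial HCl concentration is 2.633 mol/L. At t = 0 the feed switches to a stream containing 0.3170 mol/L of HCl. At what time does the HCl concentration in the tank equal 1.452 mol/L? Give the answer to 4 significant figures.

40.10 s

Species balance: V dC/dt = Q(C_in − C) ⇒ τ = V/Q = 56.2194 s.
C(t) = C_in + (C₀ − C_in) e^(−t/τ). Set C = 1.452 and solve for t:
e^(−t/τ) = (C − C_in)/(C₀ − C_in) = (1.452 − 0.3170)/(2.633 − 0.3170) = 0.490069
t = −τ ln(…) = 56.2194 × 0.713209 = 40.0962 s.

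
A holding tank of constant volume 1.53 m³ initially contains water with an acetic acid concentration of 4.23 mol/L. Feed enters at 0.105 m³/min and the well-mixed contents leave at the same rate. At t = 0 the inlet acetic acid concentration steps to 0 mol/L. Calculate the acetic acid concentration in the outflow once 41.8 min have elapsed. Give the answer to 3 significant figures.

Accumulation = in − out for the solute gives V dC/dt = Q(C_in − C).
Time constant τ = V/Q = 1.53/0.105 = 14.571 min.
This is linear first-order; C(t) = C_in + (C₀ − C_in) e^(−t/τ).
C(41.8) = 0 + (4.23 − 0)·e^(−41.8/14.571) = 0 + (4.2300)·0.056777 = 0.24017 mol/L.

0.240 mol/L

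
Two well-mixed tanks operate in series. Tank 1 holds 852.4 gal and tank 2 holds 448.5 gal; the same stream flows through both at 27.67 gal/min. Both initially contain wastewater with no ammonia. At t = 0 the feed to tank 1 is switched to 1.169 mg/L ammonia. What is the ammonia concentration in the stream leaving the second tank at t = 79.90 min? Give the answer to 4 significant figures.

0.9940 mg/L

Each tank obeys Vᵢ dCᵢ/dt = Q(Cᵢ₋₁ − Cᵢ), so τᵢ = Vᵢ/Q.
τ₁ = 852.4/27.67 = 30.8059 min; τ₂ = 448.5/27.67 = 16.2089 min.
Solving the cascade with C₁(0)=C₂(0)=0 gives C₂(t) = C_in[1 − (τ₁ e^(−t/τ₁) − τ₂ e^(−t/τ₂))/(τ₁ − τ₂)].
At t = 79.90: e^(−t/τ₁) = 0.0747462, e^(−t/τ₂) = 0.00723089.
C₂ = 1.169·[1 − (30.8059·0.0747462 − 16.2089·0.00723089)/(14.5970)] = 1.169·0.850283 = 0.993981 mg/L.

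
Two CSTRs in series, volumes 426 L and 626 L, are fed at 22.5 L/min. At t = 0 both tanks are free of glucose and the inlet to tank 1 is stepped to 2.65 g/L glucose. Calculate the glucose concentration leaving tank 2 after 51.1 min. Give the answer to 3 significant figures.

Each tank obeys Vᵢ dCᵢ/dt = Q(Cᵢ₋₁ − Cᵢ), so τᵢ = Vᵢ/Q.
τ₁ = 426/22.5 = 18.933 min; τ₂ = 626/22.5 = 27.822 min.
Solving the cascade with C₁(0)=C₂(0)=0 gives C₂(t) = C_in[1 − (τ₁ e^(−t/τ₁) − τ₂ e^(−t/τ₂))/(τ₁ − τ₂)].
At t = 51.1: e^(−t/τ₁) = 0.067277, e^(−t/τ₂) = 0.15935.
C₂ = 2.65·[1 − (18.933·0.067277 − 27.822·0.15935)/(-8.8889)] = 2.65·0.64454 = 1.7080 g/L.

1.71 g/L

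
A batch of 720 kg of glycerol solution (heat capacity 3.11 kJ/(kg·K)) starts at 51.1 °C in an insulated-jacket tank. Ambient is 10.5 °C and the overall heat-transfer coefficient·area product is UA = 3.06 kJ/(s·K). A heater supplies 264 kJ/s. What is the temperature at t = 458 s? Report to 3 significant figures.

Lumped-capacitance energy balance: M c_p dT/dt = UA(T_amb − T) + Q̇.
dT/dt = (T_ss − T)/τ with T_ss = T_amb + Q̇/UA = 10.5 + 264/3.06 = 96.775 °C, τ = M c_p/UA = 720·3.11/3.06 = 731.76 s.
Integrating: T(t) = T_ss + (T₀ − T_ss) e^(−t/τ).
T(458) = 96.775 + (-45.675)·0.53479 = 72.348 °C.

72.3 °C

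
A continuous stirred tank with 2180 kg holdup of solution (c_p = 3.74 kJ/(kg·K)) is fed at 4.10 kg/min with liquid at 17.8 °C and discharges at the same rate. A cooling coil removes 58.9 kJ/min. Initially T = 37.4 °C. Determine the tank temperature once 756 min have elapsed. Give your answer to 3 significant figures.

19.6 °C

Heat balance on the well-mixed liquid: M c_p dT/dt = ṁ c_p (T_in − T) − 58.9.
Rearrange: dT/dt = (T_ss − T)/τ with τ = M/ṁ = 531.71 min and T_ss = T_in − Q̇/(ṁ c_p) = 13.959 °C.
T approaches T_ss exponentially: T(t) = T_ss + (T₀ − T_ss) e^(−t/τ).
T(756) = 13.959 + (23.441)·e^(−756/531.71) = 13.959 + (23.441)·0.24127 = 19.615 °C.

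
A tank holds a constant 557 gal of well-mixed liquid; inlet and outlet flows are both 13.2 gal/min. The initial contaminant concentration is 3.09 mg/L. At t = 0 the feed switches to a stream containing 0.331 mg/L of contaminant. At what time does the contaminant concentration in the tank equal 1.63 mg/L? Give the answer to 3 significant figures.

Transient balance on the dissolved component: V dC/dt = Q(C_in − C), so τ = V/Q = 42.197 min.
C(t) = C_in + (C₀ − C_in) e^(−t/τ). Set C = 1.63 and solve for t:
e^(−t/τ) = (C − C_in)/(C₀ − C_in) = (1.63 − 0.331)/(3.09 − 0.331) = 0.47082
t = −τ ln(…) = 42.197 × 0.75327 = 31.786 min.

31.8 min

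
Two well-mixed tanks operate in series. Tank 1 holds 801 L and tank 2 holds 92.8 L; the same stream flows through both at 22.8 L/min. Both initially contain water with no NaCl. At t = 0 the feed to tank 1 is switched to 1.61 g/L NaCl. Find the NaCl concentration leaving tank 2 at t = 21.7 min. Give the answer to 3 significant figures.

0.629 g/L

Species balance on tank i: dCᵢ/dt = (Cᵢ₋₁ − Cᵢ)/τᵢ with τᵢ = Vᵢ/Q.
τ₁ = 801/22.8 = 35.132 min; τ₂ = 92.8/22.8 = 4.0702 min.
Tank 1: C₁ = C_in(1 − e^(−t/τ₁)). Tank 2 (τ₁ ≠ τ₂): C₂ = C_in[1 − (τ₁ e^(−t/τ₁) − τ₂ e^(−t/τ₂))/(τ₁ − τ₂)].
At t = 21.7: e^(−t/τ₁) = 0.53920, e^(−t/τ₂) = 0.0048370.
C₂ = 1.61·[1 − (35.132·0.53920 − 4.0702·0.0048370)/(31.061)] = 1.61·0.39078 = 0.62916 g/L.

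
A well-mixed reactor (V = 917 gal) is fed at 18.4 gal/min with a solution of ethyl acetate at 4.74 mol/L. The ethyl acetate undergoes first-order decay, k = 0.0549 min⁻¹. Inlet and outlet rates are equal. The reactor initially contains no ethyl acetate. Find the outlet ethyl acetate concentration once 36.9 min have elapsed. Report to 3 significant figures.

1.19 mol/L

V dC/dt = Q(C_in − C) − k V C.
dC/dt = (Q/V) C_in − (Q/V + k) C; effective rate a = Q/V + k = 0.020065 + 0.0549 = 0.074965 min⁻¹.
C_ss = Q C_in/(Q + kV) = 1.2687 mol/L; C(t) = C_ss + (C₀ − C_ss) e^(−a t).
C(36.9) = 1.2687 + (-1.2687)·e^(−0.074965·36.9) = 1.2687 + (-1.2687)·0.062899 = 1.1889 mol/L.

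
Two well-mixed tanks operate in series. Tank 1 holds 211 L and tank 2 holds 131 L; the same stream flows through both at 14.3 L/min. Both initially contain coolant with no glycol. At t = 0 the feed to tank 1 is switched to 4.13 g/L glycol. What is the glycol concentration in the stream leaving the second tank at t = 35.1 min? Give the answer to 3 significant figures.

3.27 g/L

Species balance on tank i: dCᵢ/dt = (Cᵢ₋₁ − Cᵢ)/τᵢ with τᵢ = Vᵢ/Q.
τ₁ = 211/14.3 = 14.755 min; τ₂ = 131/14.3 = 9.1608 min.
Solving the cascade with C₁(0)=C₂(0)=0 gives C₂(t) = C_in[1 − (τ₁ e^(−t/τ₁) − τ₂ e^(−t/τ₂))/(τ₁ − τ₂)].
At t = 35.1: e^(−t/τ₁) = 0.092660, e^(−t/τ₂) = 0.021676.
C₂ = 4.13·[1 − (14.755·0.092660 − 9.1608·0.021676)/(5.5944)] = 4.13·0.79110 = 3.2673 g/L.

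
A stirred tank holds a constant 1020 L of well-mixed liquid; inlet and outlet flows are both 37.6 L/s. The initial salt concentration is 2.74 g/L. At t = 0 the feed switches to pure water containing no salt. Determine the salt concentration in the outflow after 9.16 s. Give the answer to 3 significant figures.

Accumulation = in − out for the solute gives V dC/dt = Q(C_in − C).
Rewrite as dC/dt + C/τ = C_in/τ, τ = V/Q = 27.128 s.
Integrating: C(t) = C_in + (C₀ − C_in) e^(−t/τ).
C(9.16) = 0 + (2.74 − 0)·e^(−9.16/27.128) = 0 + (2.7400)·0.71344 = 1.9548 g/L.

1.95 g/L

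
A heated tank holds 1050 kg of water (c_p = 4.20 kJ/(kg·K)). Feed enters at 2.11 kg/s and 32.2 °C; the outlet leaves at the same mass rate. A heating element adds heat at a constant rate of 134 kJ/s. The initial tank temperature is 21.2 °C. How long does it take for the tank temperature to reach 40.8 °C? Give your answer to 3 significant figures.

691 s

M c_p dT/dt = ṁ c_p (T_in − T) + Q̇.
τ = M/ṁ = 497.63 s; T_ss = T_in + Q̇/(ṁ c_p) = 47.321 °C.
T(t) = T_ss + (T₀ − T_ss) e^(−t/τ). Set T = 40.8:
e^(−t/τ) = (40.8 − 47.321)/(21.2 − 47.321) = 0.24964
t = −497.63 · ln(0.24964) = 690.58 s.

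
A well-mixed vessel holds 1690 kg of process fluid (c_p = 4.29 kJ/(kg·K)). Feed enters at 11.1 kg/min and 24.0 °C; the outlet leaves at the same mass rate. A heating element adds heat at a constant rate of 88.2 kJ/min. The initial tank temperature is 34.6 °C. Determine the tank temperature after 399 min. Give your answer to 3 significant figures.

26.5 °C

M c_p dT/dt = ṁ c_p (T_in − T) + Q̇.
Rearrange: dT/dt = (T_ss − T)/τ with τ = M/ṁ = 152.25 min and T_ss = T_in + Q̇/(ṁ c_p) = 25.852 °C.
This is linear first-order; T(t) = T_ss + (T₀ − T_ss) e^(−t/τ).
T(399) = 25.852 + (8.7478)·e^(−399/152.25) = 25.852 + (8.7478)·0.072755 = 26.489 °C.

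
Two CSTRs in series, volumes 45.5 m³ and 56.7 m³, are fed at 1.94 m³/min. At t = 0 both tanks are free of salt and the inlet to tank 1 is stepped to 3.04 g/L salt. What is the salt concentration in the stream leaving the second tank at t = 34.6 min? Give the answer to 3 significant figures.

Each tank obeys Vᵢ dCᵢ/dt = Q(Cᵢ₋₁ − Cᵢ), so τᵢ = Vᵢ/Q.
τ₁ = 45.5/1.94 = 23.454 min; τ₂ = 56.7/1.94 = 29.227 min.
Tank 1: C₁ = C_in(1 − e^(−t/τ₁)). Tank 2 (τ₁ ≠ τ₂): C₂ = C_in[1 − (τ₁ e^(−t/τ₁) − τ₂ e^(−t/τ₂))/(τ₁ − τ₂)].
At t = 34.6: e^(−t/τ₁) = 0.22872, e^(−t/τ₂) = 0.30610.
C₂ = 3.04·[1 − (23.454·0.22872 − 29.227·0.30610)/(-5.7732)] = 3.04·0.37955 = 1.1538 g/L.

1.15 g/L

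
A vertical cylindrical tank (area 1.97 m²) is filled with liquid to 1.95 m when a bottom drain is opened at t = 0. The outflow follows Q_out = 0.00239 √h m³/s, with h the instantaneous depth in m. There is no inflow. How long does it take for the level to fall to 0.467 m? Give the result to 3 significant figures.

1180 s

Mass balance (ρ constant): A dh/dt = −0.00239 √h.
∫ h^(−1/2) dh = −(0.00239/A) ∫ dt, giving 2√h = 2√h₀ − (0.00239/A) t.
t = 2A(√h₀ − √h)/0.00239 = 2·1.97·(√1.95 − √0.467)/0.00239
  = 3.9400 × (1.3964 − 0.68337) / 0.00239 = 1175.5 s.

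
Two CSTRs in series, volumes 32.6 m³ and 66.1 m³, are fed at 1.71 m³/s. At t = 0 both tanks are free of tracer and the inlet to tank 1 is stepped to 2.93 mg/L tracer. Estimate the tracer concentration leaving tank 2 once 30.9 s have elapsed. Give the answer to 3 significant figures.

0.894 mg/L

Each tank obeys Vᵢ dCᵢ/dt = Q(Cᵢ₋₁ − Cᵢ), so τᵢ = Vᵢ/Q.
τ₁ = 32.6/1.71 = 19.064 s; τ₂ = 66.1/1.71 = 38.655 s.
Solving the cascade with C₁(0)=C₂(0)=0 gives C₂(t) = C_in[1 − (τ₁ e^(−t/τ₁) − τ₂ e^(−t/τ₂))/(τ₁ − τ₂)].
At t = 30.9: e^(−t/τ₁) = 0.19773, e^(−t/τ₂) = 0.44961.
C₂ = 2.93·[1 − (19.064·0.19773 − 38.655·0.44961)/(-19.591)] = 2.93·0.30529 = 0.89449 mg/L.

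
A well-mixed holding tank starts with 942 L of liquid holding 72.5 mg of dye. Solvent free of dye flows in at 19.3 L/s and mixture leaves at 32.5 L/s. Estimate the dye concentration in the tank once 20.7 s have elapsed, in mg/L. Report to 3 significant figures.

Let m(t) be the amount of dye. Volume: V(t) = V₀ + (Q_in − Q_out) t = 942 − 13.200 t; V(20.7) = 668.76 L.
No dye enters, so dm/dt = −Q_out · (m/V).
Separate: dm/m = −Q_out dt/V(t) ⇒ ln(m/m₀) = −(Q_out/(Q_in−Q_out)) ln(V/V₀).
m = m₀ (V₀/V)^(Q_out/(Q_in−Q_out)) = 72.5 × (942/668.76)^(-2.4621) = 31.190 mg.
C = m/V = 31.190/668.76 = 0.046639 mg/L.

0.0466 mg/L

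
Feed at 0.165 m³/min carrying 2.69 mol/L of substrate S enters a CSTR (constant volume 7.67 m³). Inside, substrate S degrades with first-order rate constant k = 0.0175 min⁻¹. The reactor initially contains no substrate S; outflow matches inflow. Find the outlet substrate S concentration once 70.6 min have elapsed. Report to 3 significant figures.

1.39 mol/L

Species balance: V dC/dt = Q C_in − Q C − k V C.
This is linear with rate a = Q/V + k = 0.039012 min⁻¹.
C_ss = Q C_in/(Q + kV) = 1.4833 mol/L; C(t) = C_ss + (C₀ − C_ss) e^(−a t).
C(70.6) = 1.4833 + (-1.4833)·e^(−0.039012·70.6) = 1.4833 + (-1.4833)·0.063655 = 1.3889 mol/L.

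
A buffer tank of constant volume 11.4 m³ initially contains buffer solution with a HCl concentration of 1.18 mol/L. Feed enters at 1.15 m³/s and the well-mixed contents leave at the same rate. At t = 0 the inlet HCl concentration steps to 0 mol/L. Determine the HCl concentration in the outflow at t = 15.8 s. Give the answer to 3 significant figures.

Species balance on the tank: V dC/dt = Q(C_in − C).
Rewrite as dC/dt + C/τ = C_in/τ, τ = V/Q = 9.9130 s.
C approaches C_in exponentially: C(t) = C_in + (C₀ − C_in) e^(−t/τ).
C(15.8) = 0 + (1.18 − 0)·e^(−15.8/9.9130) = 0 + (1.1800)·0.20314 = 0.23971 mol/L.

0.240 mol/L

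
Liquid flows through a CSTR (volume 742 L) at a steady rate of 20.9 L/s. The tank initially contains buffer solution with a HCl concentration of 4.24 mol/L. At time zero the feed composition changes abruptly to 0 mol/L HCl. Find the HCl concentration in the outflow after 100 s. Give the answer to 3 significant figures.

Accumulation = in − out for the solute gives V dC/dt = Q(C_in − C).
So dC/dt = (C_in − C)/τ with τ = V/Q = 742/20.9 = 35.502 s.
C approaches C_in exponentially: C(t) = C_in + (C₀ − C_in) e^(−t/τ).
C(100) = 0 + (4.24 − 0)·e^(−100/35.502) = 0 + (4.2400)·0.059802 = 0.25356 mol/L.

0.254 mol/L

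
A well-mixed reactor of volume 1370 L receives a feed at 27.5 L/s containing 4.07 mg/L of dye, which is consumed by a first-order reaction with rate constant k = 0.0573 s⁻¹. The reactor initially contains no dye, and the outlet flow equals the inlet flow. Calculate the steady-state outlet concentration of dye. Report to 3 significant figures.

1.06 mg/L

V dC/dt = Q(C_in − C) − k V C.
Steady state (dC/dt = 0): C_ss = Q C_in/(Q + kV) = C_in/(1 + kV/Q).
C_ss = 27.5·4.07/(27.5 + 0.0573·1370) = 111.93/106.00 = 1.0559 mg/L.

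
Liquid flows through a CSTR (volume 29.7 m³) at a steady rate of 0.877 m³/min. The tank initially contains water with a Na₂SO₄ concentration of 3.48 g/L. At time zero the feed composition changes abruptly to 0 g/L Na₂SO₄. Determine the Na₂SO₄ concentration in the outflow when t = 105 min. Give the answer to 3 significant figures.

0.157 g/L

Transient balance on the dissolved component: V dC/dt = Q(C_in − C).
So dC/dt = (C_in − C)/τ with τ = V/Q = 29.7/0.877 = 33.865 min.
This is linear first-order; C(t) = C_in + (C₀ − C_in) e^(−t/τ).
C(105) = 0 + (3.48 − 0)·e^(−105/33.865) = 0 + (3.4800)·0.045026 = 0.15669 g/L.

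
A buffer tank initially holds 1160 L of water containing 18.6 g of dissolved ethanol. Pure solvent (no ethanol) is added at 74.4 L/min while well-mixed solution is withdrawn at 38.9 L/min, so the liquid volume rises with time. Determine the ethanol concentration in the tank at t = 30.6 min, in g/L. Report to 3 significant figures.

0.00401 g/L

Let m(t) be the amount of ethanol. Volume: V(t) = V₀ + (Q_in − Q_out) t = 1160 + 35.500 t; V(30.6) = 2246.3 L.
Species balance (pure solvent in): dm/dt = −Q_out · m/V(t).
Separate: dm/m = −Q_out dt/V(t) ⇒ ln(m/m₀) = −(Q_out/(Q_in−Q_out)) ln(V/V₀).
m = m₀ (V₀/V)^(Q_out/(Q_in−Q_out)) = 18.6 × (1160/2246.3)^(1.0958) = 9.0160 g.
C = m/V = 9.0160/2246.3 = 0.0040137 g/L.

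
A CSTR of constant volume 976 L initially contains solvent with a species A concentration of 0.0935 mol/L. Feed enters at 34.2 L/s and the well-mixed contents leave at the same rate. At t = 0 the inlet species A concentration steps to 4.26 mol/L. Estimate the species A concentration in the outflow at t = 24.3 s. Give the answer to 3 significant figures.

Accumulation = in − out for the solute gives V dC/dt = Q(C_in − C).
So dC/dt = (C_in − C)/τ with τ = V/Q = 976/34.2 = 28.538 s.
Integrating: C(t) = C_in + (C₀ − C_in) e^(−t/τ).
C(24.3) = 4.26 + (0.0935 − 4.26)·e^(−24.3/28.538) = 4.26 + (-4.1665)·0.42678 = 2.4818 mol/L.

2.48 mol/L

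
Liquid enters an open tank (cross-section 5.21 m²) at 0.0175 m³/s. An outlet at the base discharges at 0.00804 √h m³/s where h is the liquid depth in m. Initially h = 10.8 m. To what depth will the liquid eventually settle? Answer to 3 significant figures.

4.74 m

Level balance: A dh/dt = 0.0175 − 0.00804 √h. Setting dh/dt = 0:
Q_in = 0.00804 √h_ss ⇒ √h_ss = 0.0175/0.00804 = 2.1766.
h_ss = 2.1766² = 4.7377 m. (Since h₀ = 10.8 m > h_ss, the level will fall toward this value.)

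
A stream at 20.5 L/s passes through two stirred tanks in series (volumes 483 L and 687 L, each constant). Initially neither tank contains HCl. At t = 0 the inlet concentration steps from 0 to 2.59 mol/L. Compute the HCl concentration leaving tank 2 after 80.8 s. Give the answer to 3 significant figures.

Time constants: τᵢ = Vᵢ/Q for each well-mixed tank.
τ₁ = 483/20.5 = 23.561 s; τ₂ = 687/20.5 = 33.512 s.
Tank 1: C₁ = C_in(1 − e^(−t/τ₁)). Tank 2 (τ₁ ≠ τ₂): C₂ = C_in[1 − (τ₁ e^(−t/τ₁) − τ₂ e^(−t/τ₂))/(τ₁ − τ₂)].
At t = 80.8: e^(−t/τ₁) = 0.032406, e^(−t/τ₂) = 0.089720.
C₂ = 2.59·[1 − (23.561·0.032406 − 33.512·0.089720)/(-9.9512)] = 2.59·0.77458 = 2.0062 mol/L.

2.01 mol/L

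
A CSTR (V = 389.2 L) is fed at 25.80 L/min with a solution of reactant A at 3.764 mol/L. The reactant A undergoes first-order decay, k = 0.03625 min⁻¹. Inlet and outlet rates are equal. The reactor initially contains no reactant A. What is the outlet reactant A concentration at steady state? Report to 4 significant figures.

2.433 mol/L

V dC/dt = Q(C_in − C) − k V C.
Steady state (dC/dt = 0): C_ss = Q C_in/(Q + kV) = C_in/(1 + kV/Q).
C_ss = 25.80·3.764/(25.80 + 0.03625·389.2) = 97.1112/39.9085 = 2.43335 mol/L.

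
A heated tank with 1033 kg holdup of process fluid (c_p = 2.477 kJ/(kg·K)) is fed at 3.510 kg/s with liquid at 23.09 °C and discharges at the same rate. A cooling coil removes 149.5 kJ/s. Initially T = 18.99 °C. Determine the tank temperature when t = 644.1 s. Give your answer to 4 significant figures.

7.362 °C

First-law balance (no shaft work): M c_p dT/dt = ṁ c_p (T_in − T) − 149.5.
Rearrange: dT/dt = (T_ss − T)/τ with τ = M/ṁ = 294.302 s and T_ss = T_in − Q̇/(ṁ c_p) = 5.89477 °C.
T approaches T_ss exponentially: T(t) = T_ss + (T₀ − T_ss) e^(−t/τ).
T(644.1) = 5.89477 + (13.0952)·e^(−644.1/294.302) = 5.89477 + (13.0952)·0.112077 = 7.36244 °C.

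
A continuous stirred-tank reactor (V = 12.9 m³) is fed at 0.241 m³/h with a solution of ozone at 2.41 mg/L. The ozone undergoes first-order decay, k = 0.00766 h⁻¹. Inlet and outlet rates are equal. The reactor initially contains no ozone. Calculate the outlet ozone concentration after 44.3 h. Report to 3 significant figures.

V dC/dt = Q(C_in − C) − k V C.
This is linear with rate a = Q/V + k = 0.026342 h⁻¹.
C_ss = Q C_in/(Q + kV) = 1.7092 mg/L; C(t) = C_ss + (C₀ − C_ss) e^(−a t).
C(44.3) = 1.7092 + (-1.7092)·e^(−0.026342·44.3) = 1.7092 + (-1.7092)·0.31131 = 1.1771 mg/L.

1.18 mg/L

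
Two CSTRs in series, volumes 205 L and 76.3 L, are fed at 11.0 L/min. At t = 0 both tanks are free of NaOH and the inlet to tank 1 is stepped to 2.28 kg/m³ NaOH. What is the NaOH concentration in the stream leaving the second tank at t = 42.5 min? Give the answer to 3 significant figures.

1.91 kg/m³

Each tank obeys Vᵢ dCᵢ/dt = Q(Cᵢ₋₁ − Cᵢ), so τᵢ = Vᵢ/Q.
τ₁ = 205/11.0 = 18.636 min; τ₂ = 76.3/11.0 = 6.9364 min.
Solving the cascade with C₁(0)=C₂(0)=0 gives C₂(t) = C_in[1 − (τ₁ e^(−t/τ₁) − τ₂ e^(−t/τ₂))/(τ₁ − τ₂)].
At t = 42.5: e^(−t/τ₁) = 0.10223, e^(−t/τ₂) = 0.0021828.
C₂ = 2.28·[1 − (18.636·0.10223 − 6.9364·0.0021828)/(11.700)] = 2.28·0.83845 = 1.9117 kg/m³.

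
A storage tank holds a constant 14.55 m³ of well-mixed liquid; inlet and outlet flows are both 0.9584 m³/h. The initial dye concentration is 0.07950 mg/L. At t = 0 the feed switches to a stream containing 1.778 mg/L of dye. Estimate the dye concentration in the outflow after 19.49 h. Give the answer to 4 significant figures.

1.308 mg/L

Species balance on the tank: V dC/dt = Q(C_in − C).
So dC/dt = (C_in − C)/τ with τ = V/Q = 14.55/0.9584 = 15.1816 h.
Solution: C(t) = C_in + (C₀ − C_in) e^(−t/τ).
C(19.49) = 1.778 + (0.07950 − 1.778)·e^(−19.49/15.1816) = 1.778 + (-1.69850)·0.276984 = 1.30754 mg/L.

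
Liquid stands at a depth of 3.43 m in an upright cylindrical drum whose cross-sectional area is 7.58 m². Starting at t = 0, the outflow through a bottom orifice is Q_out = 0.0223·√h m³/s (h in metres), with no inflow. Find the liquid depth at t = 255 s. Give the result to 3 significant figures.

2.18 m

With no inflow, A dh/dt = −0.0223 √h.
Separate and integrate: 2(√h − √h₀) = −(0.0223/A) t.
√h = √3.43 − 0.0223·255/(2·7.58) = 1.8520 − 0.37510 = 1.4769.
h = 1.4769² = 2.1813 m.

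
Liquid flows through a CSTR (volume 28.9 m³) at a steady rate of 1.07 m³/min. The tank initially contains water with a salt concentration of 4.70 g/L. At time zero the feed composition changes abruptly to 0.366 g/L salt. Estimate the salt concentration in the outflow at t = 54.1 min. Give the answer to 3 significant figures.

0.951 g/L

Transient balance on the dissolved component: V dC/dt = Q(C_in − C).
Rewrite as dC/dt + C/τ = C_in/τ, τ = V/Q = 27.009 min.
Solution: C(t) = C_in + (C₀ − C_in) e^(−t/τ).
C(54.1) = 0.366 + (4.70 − 0.366)·e^(−54.1/27.009) = 0.366 + (4.3340)·0.13493 = 0.95078 g/L.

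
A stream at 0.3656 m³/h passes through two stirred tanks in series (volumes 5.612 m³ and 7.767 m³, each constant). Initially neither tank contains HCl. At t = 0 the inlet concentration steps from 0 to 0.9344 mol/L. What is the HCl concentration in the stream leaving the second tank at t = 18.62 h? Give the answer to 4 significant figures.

0.2560 mol/L

Species balance on tank i: dCᵢ/dt = (Cᵢ₋₁ − Cᵢ)/τᵢ with τᵢ = Vᵢ/Q.
τ₁ = 5.612/0.3656 = 15.3501 h; τ₂ = 7.767/0.3656 = 21.2445 h.
Solving the cascade with C₁(0)=C₂(0)=0 gives C₂(t) = C_in[1 − (τ₁ e^(−t/τ₁) − τ₂ e^(−t/τ₂))/(τ₁ − τ₂)].
At t = 18.62: e^(−t/τ₁) = 0.297298, e^(−t/τ₂) = 0.416253.
C₂ = 0.9344·[1 − (15.3501·0.297298 − 21.2445·0.416253)/(-5.89442)] = 0.9344·0.273965 = 0.255993 mol/L.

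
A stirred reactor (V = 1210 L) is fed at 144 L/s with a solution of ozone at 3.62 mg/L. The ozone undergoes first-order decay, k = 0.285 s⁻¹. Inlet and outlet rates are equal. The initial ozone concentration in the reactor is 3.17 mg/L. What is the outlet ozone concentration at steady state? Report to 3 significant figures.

1.07 mg/L

Accumulation = in − out − consumed: V dC/dt = Q C_in − Q C − k V C.
At steady state: 0 = Q C_in − (Q + kV) C_ss, so C_ss = Q C_in/(Q + kV).
C_ss = 144·3.62/(144 + 0.285·1210) = 521.28/488.85 = 1.0663 mg/L.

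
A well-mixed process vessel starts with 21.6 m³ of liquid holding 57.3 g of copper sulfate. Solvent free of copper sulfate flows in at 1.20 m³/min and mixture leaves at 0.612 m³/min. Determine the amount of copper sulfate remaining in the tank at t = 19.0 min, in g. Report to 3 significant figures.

37.1 g

Let m(t) be the amount of copper sulfate. Volume: V(t) = V₀ + (Q_in − Q_out) t = 21.6 + 0.58800 t; V(19.0) = 32.772 m³.
Species balance (pure solvent in): dm/dt = −Q_out · m/V(t).
dm/m = −Q_out dt/(V₀ + 0.58800 t); integrating gives ln(m/m₀) = −(Q_out/(Q_in−Q_out)) ln(V/V₀).
m = m₀ (V₀/V)^(Q_out/(Q_in−Q_out)) = 57.3 × (21.6/32.772)^(1.0408) = 37.129 g.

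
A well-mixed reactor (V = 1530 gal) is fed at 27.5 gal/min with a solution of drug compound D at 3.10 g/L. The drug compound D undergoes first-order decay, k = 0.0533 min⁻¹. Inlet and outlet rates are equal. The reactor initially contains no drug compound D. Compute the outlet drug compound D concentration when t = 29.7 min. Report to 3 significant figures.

Species balance: V dC/dt = Q C_in − Q C − k V C.
This is linear with rate a = Q/V + k = 0.071274 min⁻¹.
C_ss = Q C_in/(Q + kV) = 0.78176 g/L; C(t) = C_ss + (C₀ − C_ss) e^(−a t).
C(29.7) = 0.78176 + (-0.78176)·e^(−0.071274·29.7) = 0.78176 + (-0.78176)·0.12041 = 0.68763 g/L.

0.688 g/L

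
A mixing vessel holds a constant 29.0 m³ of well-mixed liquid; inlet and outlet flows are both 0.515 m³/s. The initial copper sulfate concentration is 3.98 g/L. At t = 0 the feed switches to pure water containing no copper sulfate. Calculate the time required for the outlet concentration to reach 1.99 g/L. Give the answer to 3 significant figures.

39.0 s

Mass balance on the solute (V constant): V dC/dt = Q(C_in − C), so τ = V/Q = 56.311 s.
C(t) = C_in + (C₀ − C_in) e^(−t/τ). Set C = 1.99 and solve for t:
e^(−t/τ) = (C − C_in)/(C₀ − C_in) = (1.99 − 0)/(3.98 − 0) = 0.50000
t = −τ ln(…) = 56.311 × 0.69315 = 39.032 s.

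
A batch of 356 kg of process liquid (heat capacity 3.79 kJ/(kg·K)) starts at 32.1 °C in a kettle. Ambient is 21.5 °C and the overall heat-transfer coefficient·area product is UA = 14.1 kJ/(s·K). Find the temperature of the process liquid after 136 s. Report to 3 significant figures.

Heat balance on the well-mixed liquid: M c_p dT/dt = −UA(T − T_amb).
dT/dt = (T_ss − T)/τ with T_ss = T_amb = 21.500 °C, τ = M c_p/UA = 356·3.79/14.1 = 95.691 s.
Integrating: T(t) = T_ss + (T₀ − T_ss) e^(−t/τ).
T(136) = 21.500 + (10.600)·0.24141 = 24.059 °C.

24.1 °C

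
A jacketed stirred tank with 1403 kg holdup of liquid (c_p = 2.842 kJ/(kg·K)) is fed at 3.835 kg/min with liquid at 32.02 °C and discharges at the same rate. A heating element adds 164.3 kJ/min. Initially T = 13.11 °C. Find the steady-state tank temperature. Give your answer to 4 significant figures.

First-law balance (no shaft work): M c_p dT/dt = ṁ c_p (T_in − T) + 164.3.
At steady state dT/dt = 0 ⇒ T_ss = T_in + Q̇/(ṁ c_p) = 32.02 + 164.3/(3.835·2.842) = 47.0947 °C.

47.09 °C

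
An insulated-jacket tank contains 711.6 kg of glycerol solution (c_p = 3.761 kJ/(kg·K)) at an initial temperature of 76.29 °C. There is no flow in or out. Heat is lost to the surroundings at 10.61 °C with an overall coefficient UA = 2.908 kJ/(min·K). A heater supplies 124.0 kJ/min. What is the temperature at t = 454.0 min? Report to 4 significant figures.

67.32 °C

Lumped-capacitance energy balance: M c_p dT/dt = UA(T_amb − T) + Q̇.
dT/dt = (T_ss − T)/τ with T_ss = T_amb + Q̇/UA = 10.61 + 124.0/2.908 = 53.2510 °C, τ = M c_p/UA = 711.6·3.761/2.908 = 920.333 min.
This is linear first-order; T(t) = T_ss + (T₀ − T_ss) e^(−t/τ).
T(454.0) = 53.2510 + (23.0390)·0.610608 = 67.3188 °C.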